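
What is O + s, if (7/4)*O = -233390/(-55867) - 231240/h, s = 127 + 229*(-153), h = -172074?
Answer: -55928085236350/1602209693 ≈ -34907.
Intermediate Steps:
s = -34910 (s = 127 - 35037 = -34910)
O = 5055146280/1602209693 (O = 4*(-233390/(-55867) - 231240/(-172074))/7 = 4*(-233390*(-1/55867) - 231240*(-1/172074))/7 = 4*(233390/55867 + 38540/28679)/7 = (4/7)*(1263786570/228887099) = 5055146280/1602209693 ≈ 3.1551)
O + s = 5055146280/1602209693 - 34910 = -55928085236350/1602209693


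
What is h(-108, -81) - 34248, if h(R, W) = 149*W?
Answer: -46317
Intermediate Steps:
h(-108, -81) - 34248 = 149*(-81) - 34248 = -12069 - 34248 = -46317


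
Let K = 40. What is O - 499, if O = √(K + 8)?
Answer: -499 + 4*√3 ≈ -492.07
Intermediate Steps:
O = 4*√3 (O = √(40 + 8) = √48 = 4*√3 ≈ 6.9282)
O - 499 = 4*√3 - 499 = -499 + 4*√3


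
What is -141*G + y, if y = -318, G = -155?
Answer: 21537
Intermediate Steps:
-141*G + y = -141*(-155) - 318 = 21855 - 318 = 21537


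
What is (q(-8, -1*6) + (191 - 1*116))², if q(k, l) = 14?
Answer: 7921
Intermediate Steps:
(q(-8, -1*6) + (191 - 1*116))² = (14 + (191 - 1*116))² = (14 + (191 - 116))² = (14 + 75)² = 89² = 7921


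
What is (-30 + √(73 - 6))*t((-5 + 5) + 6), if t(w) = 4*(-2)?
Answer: 240 - 8*√67 ≈ 174.52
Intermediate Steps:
t(w) = -8
(-30 + √(73 - 6))*t((-5 + 5) + 6) = (-30 + √(73 - 6))*(-8) = (-30 + √67)*(-8) = 240 - 8*√67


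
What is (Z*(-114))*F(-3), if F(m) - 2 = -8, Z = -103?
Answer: -70452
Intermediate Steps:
F(m) = -6 (F(m) = 2 - 8 = -6)
(Z*(-114))*F(-3) = -103*(-114)*(-6) = 11742*(-6) = -70452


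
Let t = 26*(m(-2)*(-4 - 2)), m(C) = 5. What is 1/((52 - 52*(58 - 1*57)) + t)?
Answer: -1/780 ≈ -0.0012821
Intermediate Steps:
t = -780 (t = 26*(5*(-4 - 2)) = 26*(5*(-6)) = 26*(-30) = -780)
1/((52 - 52*(58 - 1*57)) + t) = 1/((52 - 52*(58 - 1*57)) - 780) = 1/((52 - 52*(58 - 57)) - 780) = 1/((52 - 52*1) - 780) = 1/((52 - 52) - 780) = 1/(0 - 780) = 1/(-780) = -1/780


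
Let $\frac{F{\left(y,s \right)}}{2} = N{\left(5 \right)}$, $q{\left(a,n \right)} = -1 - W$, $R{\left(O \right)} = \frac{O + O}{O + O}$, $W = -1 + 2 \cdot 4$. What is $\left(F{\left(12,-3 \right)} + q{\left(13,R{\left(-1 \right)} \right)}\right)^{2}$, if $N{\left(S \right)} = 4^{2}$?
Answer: $576$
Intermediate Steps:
$N{\left(S \right)} = 16$
$W = 7$ ($W = -1 + 8 = 7$)
$R{\left(O \right)} = 1$ ($R{\left(O \right)} = \frac{2 O}{2 O} = 2 O \frac{1}{2 O} = 1$)
$q{\left(a,n \right)} = -8$ ($q{\left(a,n \right)} = -1 - 7 = -8$)
$F{\left(y,s \right)} = 32$ ($F{\left(y,s \right)} = 2 \cdot 16 = 32$)
$\left(F{\left(12,-3 \right)} + q{\left(13,R{\left(-1 \right)} \right)}\right)^{2} = \left(32 - 8\right)^{2} = 24^{2} = 576$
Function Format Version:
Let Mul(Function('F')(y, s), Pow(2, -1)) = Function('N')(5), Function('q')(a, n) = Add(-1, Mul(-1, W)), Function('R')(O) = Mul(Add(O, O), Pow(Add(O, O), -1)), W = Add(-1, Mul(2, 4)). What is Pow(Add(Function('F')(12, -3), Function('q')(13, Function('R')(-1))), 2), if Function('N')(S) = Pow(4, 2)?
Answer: 576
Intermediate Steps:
Function('N')(S) = 16
W = 7 (W = Add(-1, 8) = 7)
Function('R')(O) = 1 (Function('R')(O) = Mul(Mul(2, O), Pow(Mul(2, O), -1)) = Mul(Mul(2, O), Mul(Rational(1, 2), Pow(O, -1))) = 1)
Function('q')(a, n) = -8 (Function('q')(a, n) = Add(-1, Mul(-1, 7)) = Add(-1, -7) = -8)
Function('F')(y, s) = 32 (Function('F')(y, s) = Mul(2, 16) = 32)
Pow(Add(Function('F')(12, -3), Function('q')(13, Function('R')(-1))), 2) = Pow(Add(32, -8), 2) = Pow(24, 2) = 576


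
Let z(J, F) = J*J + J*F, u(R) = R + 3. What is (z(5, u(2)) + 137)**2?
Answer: 34969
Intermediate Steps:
u(R) = 3 + R
z(J, F) = J**2 + F*J
(z(5, u(2)) + 137)**2 = (5*((3 + 2) + 5) + 137)**2 = (5*(5 + 5) + 137)**2 = (5*10 + 137)**2 = (50 + 137)**2 = 187**2 = 34969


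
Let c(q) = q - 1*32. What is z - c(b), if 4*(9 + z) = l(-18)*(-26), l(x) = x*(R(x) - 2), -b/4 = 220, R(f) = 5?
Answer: 1254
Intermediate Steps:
b = -880 (b = -4*220 = -880)
c(q) = -32 + q (c(q) = q - 32 = -32 + q)
l(x) = 3*x (l(x) = x*(5 - 2) = x*3 = 3*x)
z = 342 (z = -9 + ((3*(-18))*(-26))/4 = -9 + (-54*(-26))/4 = -9 + (1/4)*1404 = -9 + 351 = 342)
z - c(b) = 342 - (-32 - 880) = 342 - 1*(-912) = 342 + 912 = 1254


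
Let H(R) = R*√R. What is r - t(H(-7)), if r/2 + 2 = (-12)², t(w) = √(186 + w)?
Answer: 284 - √(186 - 7*I*√7) ≈ 270.34 + 0.67815*I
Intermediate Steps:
H(R) = R^(3/2)
r = 284 (r = -4 + 2*(-12)² = -4 + 2*144 = -4 + 288 = 284)
r - t(H(-7)) = 284 - √(186 + (-7)^(3/2)) = 284 - √(186 - 7*I*√7)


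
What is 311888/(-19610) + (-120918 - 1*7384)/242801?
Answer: -39121360254/2380663805 ≈ -16.433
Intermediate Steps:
311888/(-19610) + (-120918 - 1*7384)/242801 = 311888*(-1/19610) + (-120918 - 7384)*(1/242801) = -155944/9805 - 128302*1/242801 = -155944/9805 - 128302/242801 = -39121360254/2380663805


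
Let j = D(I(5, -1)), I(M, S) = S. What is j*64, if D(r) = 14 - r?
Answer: 960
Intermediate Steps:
j = 15 (j = 14 - 1*(-1) = 14 + 1 = 15)
j*64 = 15*64 = 960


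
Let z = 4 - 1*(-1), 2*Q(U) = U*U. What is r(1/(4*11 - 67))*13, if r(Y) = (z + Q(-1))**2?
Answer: 1573/4 ≈ 393.25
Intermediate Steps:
Q(U) = U**2/2 (Q(U) = (U*U)/2 = U**2/2)
z = 5 (z = 4 + 1 = 5)
r(Y) = 121/4 (r(Y) = (5 + (1/2)*(-1)**2)**2 = (5 + (1/2)*1)**2 = (5 + 1/2)**2 = (11/2)**2 = 121/4)
r(1/(4*11 - 67))*13 = (121/4)*13 = 1573/4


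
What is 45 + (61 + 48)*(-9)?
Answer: -936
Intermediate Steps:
45 + (61 + 48)*(-9) = 45 + 109*(-9) = 45 - 981 = -936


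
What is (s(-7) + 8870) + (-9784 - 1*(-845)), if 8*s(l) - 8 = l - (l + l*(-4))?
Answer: -143/2 ≈ -71.500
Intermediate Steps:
s(l) = 1 + l/2 (s(l) = 1 + (l - (l + l*(-4)))/8 = 1 + (l - (l - 4*l))/8 = 1 + (l - (-3)*l)/8 = 1 + (l + 3*l)/8 = 1 + (4*l)/8 = 1 + l/2)
(s(-7) + 8870) + (-9784 - 1*(-845)) = ((1 + (1/2)*(-7)) + 8870) + (-9784 - 1*(-845)) = ((1 - 7/2) + 8870) + (-9784 + 845) = (-5/2 + 8870) - 8939 = 17735/2 - 8939 = -143/2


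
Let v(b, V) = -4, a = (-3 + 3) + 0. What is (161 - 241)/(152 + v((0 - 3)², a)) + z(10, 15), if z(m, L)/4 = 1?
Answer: 128/37 ≈ 3.4595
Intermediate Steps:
z(m, L) = 4 (z(m, L) = 4*1 = 4)
a = 0 (a = 0 + 0 = 0)
(161 - 241)/(152 + v((0 - 3)², a)) + z(10, 15) = (161 - 241)/(152 - 4) + 4 = -80/148 + 4 = -80*1/148 + 4 = -20/37 + 4 = 128/37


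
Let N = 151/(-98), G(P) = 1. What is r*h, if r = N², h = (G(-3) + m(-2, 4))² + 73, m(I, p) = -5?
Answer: 2029289/9604 ≈ 211.30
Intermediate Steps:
N = -151/98 (N = 151*(-1/98) = -151/98 ≈ -1.5408)
h = 89 (h = (1 - 5)² + 73 = (-4)² + 73 = 16 + 73 = 89)
r = 22801/9604 (r = (-151/98)² = 22801/9604 ≈ 2.3741)
r*h = (22801/9604)*89 = 2029289/9604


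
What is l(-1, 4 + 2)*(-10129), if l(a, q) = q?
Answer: -60774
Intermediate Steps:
l(-1, 4 + 2)*(-10129) = (4 + 2)*(-10129) = 6*(-10129) = -60774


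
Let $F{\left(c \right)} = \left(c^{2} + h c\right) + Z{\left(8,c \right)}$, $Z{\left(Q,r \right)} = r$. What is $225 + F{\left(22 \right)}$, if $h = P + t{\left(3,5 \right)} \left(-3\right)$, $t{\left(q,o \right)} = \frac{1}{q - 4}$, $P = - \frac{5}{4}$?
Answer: $\frac{1539}{2} \approx 769.5$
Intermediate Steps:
$P = - \frac{5}{4}$ ($P = \left(-5\right) \frac{1}{4} = - \frac{5}{4} \approx -1.25$)
$t{\left(q,o \right)} = \frac{1}{-4 + q}$
$h = \frac{7}{4}$ ($h = - \frac{5}{4} + \frac{1}{-4 + 3} \left(-3\right) = - \frac{5}{4} + \frac{1}{-1} \left(-3\right) = - \frac{5}{4} - -3 = - \frac{5}{4} + 3 = \frac{7}{4} \approx 1.75$)
$F{\left(c \right)} = c^{2} + \frac{11 c}{4}$ ($F{\left(c \right)} = \left(c^{2} + \frac{7 c}{4}\right) + c = c^{2} + \frac{11 c}{4}$)
$225 + F{\left(22 \right)} = 225 + \frac{1}{4} \cdot 22 \left(11 + 4 \cdot 22\right) = 225 + \frac{1}{4} \cdot 22 \left(11 + 88\right) = 225 + \frac{1}{4} \cdot 22 \cdot 99 = 225 + \frac{1089}{2} = \frac{1539}{2}$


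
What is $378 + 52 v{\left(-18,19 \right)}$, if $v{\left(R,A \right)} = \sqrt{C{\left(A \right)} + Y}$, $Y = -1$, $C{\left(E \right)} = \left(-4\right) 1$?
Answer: $378 + 52 i \sqrt{5} \approx 378.0 + 116.28 i$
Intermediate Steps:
$C{\left(E \right)} = -4$
$v{\left(R,A \right)} = i \sqrt{5}$ ($v{\left(R,A \right)} = \sqrt{-4 - 1} = \sqrt{-5} = i \sqrt{5}$)
$378 + 52 v{\left(-18,19 \right)} = 378 + 52 i \sqrt{5}$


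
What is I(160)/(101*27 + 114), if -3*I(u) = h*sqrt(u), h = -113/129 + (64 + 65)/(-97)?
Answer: 110408*sqrt(10)/106648299 ≈ 0.0032738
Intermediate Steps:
h = -27602/12513 (h = -113*1/129 + 129*(-1/97) = -113/129 - 129/97 = -27602/12513 ≈ -2.2059)
I(u) = 27602*sqrt(u)/37539 (I(u) = -(-27602)*sqrt(u)/37539 = 27602*sqrt(u)/37539)
I(160)/(101*27 + 114) = (27602*sqrt(160)/37539)/(101*27 + 114) = (27602*(4*sqrt(10))/37539)/(2727 + 114) = (110408*sqrt(10)/37539)/2841 = (110408*sqrt(10)/37539)*(1/2841) = 110408*sqrt(10)/106648299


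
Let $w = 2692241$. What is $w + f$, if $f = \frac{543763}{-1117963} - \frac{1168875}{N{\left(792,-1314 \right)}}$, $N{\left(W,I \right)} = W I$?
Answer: $\frac{31639296556821715}{11752027056} \approx 2.6922 \cdot 10^{6}$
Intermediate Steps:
$N{\left(W,I \right)} = I W$
$f = \frac{7483549219}{11752027056}$ ($f = \frac{543763}{-1117963} - \frac{1168875}{\left(-1314\right) 792} = 543763 \left(- \frac{1}{1117963}\right) - \frac{1168875}{-1040688} = - \frac{49433}{101633} - - \frac{129875}{115632} = - \frac{49433}{101633} + \frac{129875}{115632} = \frac{7483549219}{11752027056} \approx 0.63679$)
$w + f = 2692241 + \frac{7483549219}{11752027056} = \frac{31639296556821715}{11752027056}$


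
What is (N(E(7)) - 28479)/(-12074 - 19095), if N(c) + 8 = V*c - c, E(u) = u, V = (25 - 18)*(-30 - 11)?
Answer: 30503/31169 ≈ 0.97863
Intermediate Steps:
V = -287 (V = 7*(-41) = -287)
N(c) = -8 - 288*c (N(c) = -8 + (-287*c - c) = -8 - 288*c)
(N(E(7)) - 28479)/(-12074 - 19095) = ((-8 - 288*7) - 28479)/(-12074 - 19095) = ((-8 - 2016) - 28479)/(-31169) = (-2024 - 28479)*(-1/31169) = -30503*(-1/31169) = 30503/31169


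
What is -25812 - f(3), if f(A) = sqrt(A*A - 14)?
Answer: -25812 - I*sqrt(5) ≈ -25812.0 - 2.2361*I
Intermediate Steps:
f(A) = sqrt(-14 + A**2) (f(A) = sqrt(A**2 - 14) = sqrt(-14 + A**2))
-25812 - f(3) = -25812 - sqrt(-14 + 3**2) = -25812 - sqrt(-14 + 9) = -25812 - sqrt(-5) = -25812 - I*sqrt(5)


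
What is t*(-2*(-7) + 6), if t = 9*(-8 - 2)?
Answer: -1800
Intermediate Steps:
t = -90 (t = 9*(-10) = -90)
t*(-2*(-7) + 6) = -90*(-2*(-7) + 6) = -90*(14 + 6) = -90*20 = -1800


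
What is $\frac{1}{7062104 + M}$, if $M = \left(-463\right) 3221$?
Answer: $\frac{1}{5570781} \approx 1.7951 \cdot 10^{-7}$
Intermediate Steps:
$M = -1491323$
$\frac{1}{7062104 + M} = \frac{1}{7062104 - 1491323} = \frac{1}{5570781}$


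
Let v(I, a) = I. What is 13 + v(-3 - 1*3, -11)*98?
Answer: -575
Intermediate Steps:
13 + v(-3 - 1*3, -11)*98 = 13 + (-3 - 1*3)*98 = 13 + (-3 - 3)*98 = 13 - 6*98 = 13 - 588 = -575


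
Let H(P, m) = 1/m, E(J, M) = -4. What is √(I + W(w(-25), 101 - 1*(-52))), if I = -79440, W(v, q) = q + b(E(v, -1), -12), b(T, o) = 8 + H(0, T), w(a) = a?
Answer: I*√317117/2 ≈ 281.57*I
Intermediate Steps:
b(T, o) = 8 + 1/T
W(v, q) = 31/4 + q (W(v, q) = q + (8 + 1/(-4)) = q + (8 - ¼) = q + 31/4 = 31/4 + q)
√(I + W(w(-25), 101 - 1*(-52))) = √(-79440 + (31/4 + (101 - 1*(-52)))) = √(-79440 + (31/4 + (101 + 52))) = √(-79440 + (31/4 + 153)) = √(-79440 + 643/4) = √(-317117/4) = I*√317117/2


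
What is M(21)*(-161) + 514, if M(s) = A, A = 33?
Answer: -4799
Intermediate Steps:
M(s) = 33
M(21)*(-161) + 514 = 33*(-161) + 514 = -5313 + 514 = -4799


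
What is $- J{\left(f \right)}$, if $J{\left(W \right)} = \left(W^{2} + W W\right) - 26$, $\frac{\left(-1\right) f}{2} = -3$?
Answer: $-46$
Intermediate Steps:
$f = 6$ ($f = \left(-2\right) \left(-3\right) = 6$)
$J{\left(W \right)} = -26 + 2 W^{2}$ ($J{\left(W \right)} = \left(W^{2} + W^{2}\right) - 26 = 2 W^{2} - 26 = -26 + 2 W^{2}$)
$- J{\left(f \right)} = - (-26 + 2 \cdot 6^{2}) = - (-26 + 2 \cdot 36) = - (-26 + 72) = \left(-1\right) 46 = -46$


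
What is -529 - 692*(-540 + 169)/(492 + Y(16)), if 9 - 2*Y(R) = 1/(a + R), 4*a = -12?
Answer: -5475/461 ≈ -11.876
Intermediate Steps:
a = -3 (a = (¼)*(-12) = -3)
Y(R) = 9/2 - 1/(2*(-3 + R))
-529 - 692*(-540 + 169)/(492 + Y(16)) = -529 - 692*(-540 + 169)/(492 + (-28 + 9*16)/(2*(-3 + 16))) = -529 - (-256732)/(492 + (½)*(-28 + 144)/13) = -529 - (-256732)/(492 + (½)*(1/13)*116) = -529 - (-256732)/(492 + 58/13) = -529 - (-256732)/6454/13 = -529 - (-256732)*13/6454 = -529 - 692*(-689/922) = -529 + 238394/461 = -5475/461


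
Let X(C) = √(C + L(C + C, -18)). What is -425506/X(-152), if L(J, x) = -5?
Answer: 425506*I*√157/157 ≈ 33959.0*I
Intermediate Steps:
X(C) = √(-5 + C) (X(C) = √(C - 5) = √(-5 + C))
-425506/X(-152) = -425506/√(-5 - 152) = -425506*(-I*√157/157) = -(-425506)*I*√157/157 = 425506*I*√157/157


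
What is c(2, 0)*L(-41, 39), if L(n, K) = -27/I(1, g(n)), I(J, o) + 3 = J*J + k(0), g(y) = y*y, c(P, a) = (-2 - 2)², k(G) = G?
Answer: 216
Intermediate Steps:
c(P, a) = 16 (c(P, a) = (-4)² = 16)
g(y) = y²
I(J, o) = -3 + J² (I(J, o) = -3 + (J*J + 0) = -3 + (J² + 0) = -3 + J²)
L(n, K) = 27/2 (L(n, K) = -27/(-3 + 1²) = -27/(-3 + 1) = -27/(-2) = -27*(-½) = 27/2)
c(2, 0)*L(-41, 39) = 16*(27/2) = 216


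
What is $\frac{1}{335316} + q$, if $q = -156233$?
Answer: $- \frac{52387424627}{335316} \approx -1.5623 \cdot 10^{5}$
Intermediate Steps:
$\frac{1}{335316} + q = \frac{1}{335316} - 156233 = - \frac{52387424627}{335316}$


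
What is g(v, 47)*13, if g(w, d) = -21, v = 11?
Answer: -273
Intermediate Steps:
g(v, 47)*13 = -21*13 = -273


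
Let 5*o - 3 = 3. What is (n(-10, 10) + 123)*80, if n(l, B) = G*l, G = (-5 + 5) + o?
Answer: 8880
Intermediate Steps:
o = 6/5 (o = ⅗ + (⅕)*3 = ⅗ + ⅗ = 6/5 ≈ 1.2000)
G = 6/5 (G = (-5 + 5) + 6/5 = 0 + 6/5 = 6/5 ≈ 1.2000)
n(l, B) = 6*l/5
(n(-10, 10) + 123)*80 = ((6/5)*(-10) + 123)*80 = (-12 + 123)*80 = 111*80 = 8880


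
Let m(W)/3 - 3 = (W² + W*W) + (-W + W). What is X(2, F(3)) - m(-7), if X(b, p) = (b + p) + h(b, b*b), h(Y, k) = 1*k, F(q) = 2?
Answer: -295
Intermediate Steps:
m(W) = 9 + 6*W² (m(W) = 9 + 3*((W² + W*W) + (-W + W)) = 9 + 3*((W² + W²) + 0) = 9 + 3*(2*W² + 0) = 9 + 3*(2*W²) = 9 + 6*W²)
h(Y, k) = k
X(b, p) = b + p + b² (X(b, p) = (b + p) + b*b = (b + p) + b² = b + p + b²)
X(2, F(3)) - m(-7) = (2 + 2 + 2²) - (9 + 6*(-7)²) = (2 + 2 + 4) - (9 + 6*49) = 8 - (9 + 294) = 8 - 1*303 = 8 - 303 = -295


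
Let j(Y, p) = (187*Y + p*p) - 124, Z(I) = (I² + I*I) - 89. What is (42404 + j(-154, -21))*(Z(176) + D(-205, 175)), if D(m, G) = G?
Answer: 863755074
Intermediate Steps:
Z(I) = -89 + 2*I² (Z(I) = (I² + I²) - 89 = 2*I² - 89 = -89 + 2*I²)
j(Y, p) = -124 + p² + 187*Y (j(Y, p) = (187*Y + p²) - 124 = (p² + 187*Y) - 124 = -124 + p² + 187*Y)
(42404 + j(-154, -21))*(Z(176) + D(-205, 175)) = (42404 + (-124 + (-21)² + 187*(-154)))*((-89 + 2*176²) + 175) = (42404 + (-124 + 441 - 28798))*((-89 + 2*30976) + 175) = (42404 - 28481)*((-89 + 61952) + 175) = 13923*(61863 + 175) = 13923*62038 = 863755074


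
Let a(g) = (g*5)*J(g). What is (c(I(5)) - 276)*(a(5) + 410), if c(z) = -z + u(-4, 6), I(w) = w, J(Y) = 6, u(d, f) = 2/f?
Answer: -471520/3 ≈ -1.5717e+5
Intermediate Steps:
c(z) = ⅓ - z (c(z) = -z + 2/6 = -z + 2*(⅙) = -z + ⅓ = ⅓ - z)
a(g) = 30*g (a(g) = (g*5)*6 = (5*g)*6 = 30*g)
(c(I(5)) - 276)*(a(5) + 410) = ((⅓ - 1*5) - 276)*(30*5 + 410) = ((⅓ - 5) - 276)*(150 + 410) = (-14/3 - 276)*560 = -842/3*560 = -471520/3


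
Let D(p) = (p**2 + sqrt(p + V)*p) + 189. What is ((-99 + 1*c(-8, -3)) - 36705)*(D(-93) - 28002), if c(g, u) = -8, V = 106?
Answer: 705465168 + 3423516*sqrt(13) ≈ 7.1781e+8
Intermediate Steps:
D(p) = 189 + p**2 + p*sqrt(106 + p) (D(p) = (p**2 + sqrt(p + 106)*p) + 189 = (p**2 + sqrt(106 + p)*p) + 189 = (p**2 + p*sqrt(106 + p)) + 189 = 189 + p**2 + p*sqrt(106 + p))
((-99 + 1*c(-8, -3)) - 36705)*(D(-93) - 28002) = ((-99 + 1*(-8)) - 36705)*((189 + (-93)**2 - 93*sqrt(106 - 93)) - 28002) = ((-99 - 8) - 36705)*((189 + 8649 - 93*sqrt(13)) - 28002) = (-107 - 36705)*((8838 - 93*sqrt(13)) - 28002) = -36812*(-19164 - 93*sqrt(13)) = 705465168 + 3423516*sqrt(13)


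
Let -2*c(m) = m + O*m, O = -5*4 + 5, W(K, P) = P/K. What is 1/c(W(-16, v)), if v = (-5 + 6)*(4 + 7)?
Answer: -16/77 ≈ -0.20779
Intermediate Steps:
v = 11 (v = 1*11 = 11)
O = -15 (O = -20 + 5 = -15)
c(m) = 7*m (c(m) = -(m - 15*m)/2 = -(-7)*m = 7*m)
1/c(W(-16, v)) = 1/(7*(11/(-16))) = 1/(7*(11*(-1/16))) = 1/(7*(-11/16)) = 1/(-77/16) = -16/77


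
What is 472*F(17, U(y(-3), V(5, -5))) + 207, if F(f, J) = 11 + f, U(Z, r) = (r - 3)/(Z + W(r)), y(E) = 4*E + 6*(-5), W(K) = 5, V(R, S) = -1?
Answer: 13423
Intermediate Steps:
y(E) = -30 + 4*E (y(E) = 4*E - 30 = -30 + 4*E)
U(Z, r) = (-3 + r)/(5 + Z) (U(Z, r) = (r - 3)/(Z + 5) = (-3 + r)/(5 + Z))
472*F(17, U(y(-3), V(5, -5))) + 207 = 472*(11 + 17) + 207 = 472*28 + 207 = 13216 + 207 = 13423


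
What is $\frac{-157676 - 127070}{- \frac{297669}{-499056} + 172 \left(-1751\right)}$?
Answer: $\frac{47368066592}{50100465321} \approx 0.94546$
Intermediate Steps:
$\frac{-157676 - 127070}{- \frac{297669}{-499056} + 172 \left(-1751\right)} = - \frac{284746}{\left(-297669\right) \left(- \frac{1}{499056}\right) - 301172} = - \frac{284746}{\frac{99223}{166352} - 301172} = - \frac{284746}{- \frac{50100465321}{166352}} = \left(-284746\right) \left(- \frac{166352}{50100465321}\right) = \frac{47368066592}{50100465321}$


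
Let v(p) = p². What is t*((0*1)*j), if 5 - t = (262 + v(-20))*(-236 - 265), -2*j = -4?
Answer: 0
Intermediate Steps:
j = 2 (j = -½*(-4) = 2)
t = 331667 (t = 5 - (262 + (-20)²)*(-236 - 265) = 5 - (262 + 400)*(-501) = 5 - 662*(-501) = 5 - 1*(-331662) = 5 + 331662 = 331667)
t*((0*1)*j) = 331667*((0*1)*2) = 331667*(0*2) = 331667*0 = 0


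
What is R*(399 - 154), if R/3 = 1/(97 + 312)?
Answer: 735/409 ≈ 1.7971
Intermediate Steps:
R = 3/409 (R = 3/(97 + 312) = 3/409 ≈ 0.0073350)
R*(399 - 154) = 3*(399 - 154)/409 = (3/409)*245 = 735/409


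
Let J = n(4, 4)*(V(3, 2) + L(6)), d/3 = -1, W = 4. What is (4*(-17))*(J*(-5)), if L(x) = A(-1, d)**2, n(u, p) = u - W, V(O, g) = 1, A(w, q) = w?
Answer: 0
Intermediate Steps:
d = -3 (d = 3*(-1) = -3)
n(u, p) = -4 + u (n(u, p) = u - 1*4 = u - 4 = -4 + u)
L(x) = 1 (L(x) = (-1)**2 = 1)
J = 0 (J = (-4 + 4)*(1 + 1) = 0*2 = 0)
(4*(-17))*(J*(-5)) = (4*(-17))*(0*(-5)) = -68*0 = 0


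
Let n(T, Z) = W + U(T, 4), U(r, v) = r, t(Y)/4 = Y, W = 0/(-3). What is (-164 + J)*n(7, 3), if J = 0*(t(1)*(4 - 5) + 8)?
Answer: -1148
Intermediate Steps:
W = 0 (W = 0*(-⅓) = 0)
t(Y) = 4*Y
J = 0 (J = 0*((4*1)*(4 - 5) + 8) = 0*(4*(-1) + 8) = 0*(-4 + 8) = 0*4 = 0)
n(T, Z) = T (n(T, Z) = 0 + T = T)
(-164 + J)*n(7, 3) = (-164 + 0)*7 = -164*7 = -1148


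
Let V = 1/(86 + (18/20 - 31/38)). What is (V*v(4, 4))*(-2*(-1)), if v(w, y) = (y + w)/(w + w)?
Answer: 95/4089 ≈ 0.023233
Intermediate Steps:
v(w, y) = (w + y)/(2*w) (v(w, y) = (w + y)/((2*w)) = (w + y)*(1/(2*w)) = (w + y)/(2*w))
V = 95/8178 (V = 1/(86 + (18*(1/20) - 31*1/38)) = 1/(86 + (9/10 - 31/38)) = 1/(86 + 8/95) = 1/(8178/95) = 95/8178 ≈ 0.011617)
(V*v(4, 4))*(-2*(-1)) = (95*((½)*(4 + 4)/4)/8178)*(-2*(-1)) = (95*((½)*(¼)*8)/8178)*2 = ((95/8178)*1)*2 = (95/8178)*2 = 95/4089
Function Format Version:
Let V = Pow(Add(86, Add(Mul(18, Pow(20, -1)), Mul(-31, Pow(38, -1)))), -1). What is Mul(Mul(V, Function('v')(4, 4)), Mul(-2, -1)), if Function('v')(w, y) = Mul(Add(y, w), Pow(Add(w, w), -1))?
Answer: Rational(95, 4089) ≈ 0.023233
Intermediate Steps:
Function('v')(w, y) = Mul(Rational(1, 2), Pow(w, -1), Add(w, y)) (Function('v')(w, y) = Mul(Add(w, y), Pow(Mul(2, w), -1)) = Mul(Add(w, y), Mul(Rational(1, 2), Pow(w, -1))) = Mul(Rational(1, 2), Pow(w, -1), Add(w, y)))
V = Rational(95, 8178) (V = Pow(Add(86, Add(Mul(18, Rational(1, 20)), Mul(-31, Rational(1, 38)))), -1) = Pow(Add(86, Add(Rational(9, 10), Rational(-31, 38))), -1) = Pow(Add(86, Rational(8, 95)), -1) = Pow(Rational(8178, 95), -1) = Rational(95, 8178) ≈ 0.011617)
Mul(Mul(V, Function('v')(4, 4)), Mul(-2, -1)) = Mul(Mul(Rational(95, 8178), Mul(Rational(1, 2), Pow(4, -1), Add(4, 4))), Mul(-2, -1)) = Mul(Mul(Rational(95, 8178), Mul(Rational(1, 2), Rational(1, 4), 8)), 2) = Mul(Mul(Rational(95, 8178), 1), 2) = Mul(Rational(95, 8178), 2) = Rational(95, 4089)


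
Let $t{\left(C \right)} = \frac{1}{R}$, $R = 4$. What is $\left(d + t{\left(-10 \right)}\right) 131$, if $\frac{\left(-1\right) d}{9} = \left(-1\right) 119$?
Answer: $\frac{561335}{4} \approx 1.4033 \cdot 10^{5}$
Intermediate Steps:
$d = 1071$ ($d = - 9 \left(\left(-1\right) 119\right) = \left(-9\right) \left(-119\right) = 1071$)
$t{\left(C \right)} = \frac{1}{4}$
$\left(d + t{\left(-10 \right)}\right) 131 = \left(1071 + \frac{1}{4}\right) 131 = \frac{4285}{4} \cdot 131 = \frac{561335}{4}$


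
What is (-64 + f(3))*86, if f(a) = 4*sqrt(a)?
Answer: -5504 + 344*sqrt(3) ≈ -4908.2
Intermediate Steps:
(-64 + f(3))*86 = (-64 + 4*sqrt(3))*86 = -5504 + 344*sqrt(3)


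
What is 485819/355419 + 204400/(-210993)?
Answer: 9952254889/24996973689 ≈ 0.39814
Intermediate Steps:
485819/355419 + 204400/(-210993) = 485819*(1/355419) + 204400*(-1/210993) = 485819/355419 - 204400/210993 = 9952254889/24996973689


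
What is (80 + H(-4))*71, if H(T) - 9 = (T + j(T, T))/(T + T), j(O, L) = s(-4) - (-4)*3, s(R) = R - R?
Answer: 6248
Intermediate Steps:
s(R) = 0
j(O, L) = 12 (j(O, L) = 0 - (-4)*3 = 0 - 1*(-12) = 0 + 12 = 12)
H(T) = 9 + (12 + T)/(2*T) (H(T) = 9 + (T + 12)/(T + T) = 9 + (12 + T)/((2*T)) = 9 + (12 + T)*(1/(2*T)) = 9 + (12 + T)/(2*T))
(80 + H(-4))*71 = (80 + (19/2 + 6/(-4)))*71 = (80 + (19/2 + 6*(-1/4)))*71 = (80 + (19/2 - 3/2))*71 = (80 + 8)*71 = 88*71 = 6248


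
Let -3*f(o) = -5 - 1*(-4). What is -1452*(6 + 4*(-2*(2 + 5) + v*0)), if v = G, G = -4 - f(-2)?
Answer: 72600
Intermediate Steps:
f(o) = 1/3 (f(o) = -(-5 - 1*(-4))/3 = -(-5 + 4)/3 = -1/3*(-1) = 1/3)
G = -13/3 (G = -4 - 1*1/3 = -4 - 1/3 = -13/3 ≈ -4.3333)
v = -13/3 ≈ -4.3333
-1452*(6 + 4*(-2*(2 + 5) + v*0)) = -1452*(6 + 4*(-2*(2 + 5) - 13/3*0)) = -1452*(6 + 4*(-2*7 + 0)) = -1452*(6 + 4*(-14 + 0)) = -1452*(6 + 4*(-14)) = -1452*(6 - 56) = -1452*(-50) = 72600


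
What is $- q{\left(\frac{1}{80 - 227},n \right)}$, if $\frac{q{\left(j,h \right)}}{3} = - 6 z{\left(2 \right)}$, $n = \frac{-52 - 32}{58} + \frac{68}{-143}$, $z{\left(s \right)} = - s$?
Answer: $-36$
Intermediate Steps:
$n = - \frac{7978}{4147}$ ($n = \left(-52 - 32\right) \frac{1}{58} + 68 \left(- \frac{1}{143}\right) = \left(-84\right) \frac{1}{58} - \frac{68}{143} = - \frac{42}{29} - \frac{68}{143} = - \frac{7978}{4147} \approx -1.9238$)
$q{\left(j,h \right)} = 36$ ($q{\left(j,h \right)} = 3 \left(- 6 \left(\left(-1\right) 2\right)\right) = 3 \left(\left(-6\right) \left(-2\right)\right) = 3 \cdot 12 = 36$)
$- q{\left(\frac{1}{80 - 227},n \right)} = \left(-1\right) 36 = -36$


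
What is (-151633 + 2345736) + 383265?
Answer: 2577368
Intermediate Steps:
(-151633 + 2345736) + 383265 = 2194103 + 383265 = 2577368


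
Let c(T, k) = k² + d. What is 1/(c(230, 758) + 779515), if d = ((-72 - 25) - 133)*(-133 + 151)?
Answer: 1/1349939 ≈ 7.4077e-7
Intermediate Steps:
d = -4140 (d = (-97 - 133)*18 = -230*18 = -4140)
c(T, k) = -4140 + k² (c(T, k) = k² - 4140 = -4140 + k²)
1/(c(230, 758) + 779515) = 1/((-4140 + 758²) + 779515) = 1/((-4140 + 574564) + 779515) = 1/(570424 + 779515) = 1/1349939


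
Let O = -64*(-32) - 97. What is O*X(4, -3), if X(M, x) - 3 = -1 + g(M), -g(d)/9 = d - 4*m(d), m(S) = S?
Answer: 214610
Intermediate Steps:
g(d) = 27*d (g(d) = -9*(d - 4*d) = -(-27)*d = 27*d)
X(M, x) = 2 + 27*M (X(M, x) = 3 + (-1 + 27*M) = 2 + 27*M)
O = 1951 (O = 2048 - 97 = 1951)
O*X(4, -3) = 1951*(2 + 27*4) = 1951*(2 + 108) = 1951*110 = 214610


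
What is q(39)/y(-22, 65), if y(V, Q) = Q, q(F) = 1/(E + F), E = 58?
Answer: 1/6305 ≈ 0.00015860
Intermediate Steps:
q(F) = 1/(58 + F)
q(39)/y(-22, 65) = 1/((58 + 39)*65) = (1/65)/97 = (1/97)*(1/65) = 1/6305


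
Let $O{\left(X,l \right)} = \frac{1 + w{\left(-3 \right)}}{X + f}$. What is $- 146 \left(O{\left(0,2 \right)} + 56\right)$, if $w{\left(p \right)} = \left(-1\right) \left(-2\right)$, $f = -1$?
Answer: $-7738$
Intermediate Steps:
$w{\left(p \right)} = 2$
$O{\left(X,l \right)} = \frac{3}{-1 + X}$ ($O{\left(X,l \right)} = \frac{1 + 2}{X - 1} = \frac{3}{-1 + X}$)
$- 146 \left(O{\left(0,2 \right)} + 56\right) = - 146 \left(\frac{3}{-1 + 0} + 56\right) = - 146 \left(\frac{3}{-1} + 56\right) = - 146 \left(3 \left(-1\right) + 56\right) = - 146 \left(-3 + 56\right) = \left(-146\right) 53 = -7738$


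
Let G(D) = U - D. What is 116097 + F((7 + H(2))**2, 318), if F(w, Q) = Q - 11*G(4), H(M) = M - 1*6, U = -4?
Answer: 116503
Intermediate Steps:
H(M) = -6 + M (H(M) = M - 6 = -6 + M)
G(D) = -4 - D
F(w, Q) = 88 + Q (F(w, Q) = Q - 11*(-4 - 1*4) = Q - 11*(-4 - 4) = Q - 11*(-8) = Q + 88 = 88 + Q)
116097 + F((7 + H(2))**2, 318) = 116097 + (88 + 318) = 116097 + 406 = 116503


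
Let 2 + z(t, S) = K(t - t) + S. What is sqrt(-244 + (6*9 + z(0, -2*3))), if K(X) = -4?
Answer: I*sqrt(202) ≈ 14.213*I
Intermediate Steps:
z(t, S) = -6 + S (z(t, S) = -2 + (-4 + S) = -6 + S)
sqrt(-244 + (6*9 + z(0, -2*3))) = sqrt(-244 + (6*9 + (-6 - 2*3))) = sqrt(-244 + (54 + (-6 - 6))) = sqrt(-244 + (54 - 12)) = sqrt(-244 + 42) = sqrt(-202) = I*sqrt(202)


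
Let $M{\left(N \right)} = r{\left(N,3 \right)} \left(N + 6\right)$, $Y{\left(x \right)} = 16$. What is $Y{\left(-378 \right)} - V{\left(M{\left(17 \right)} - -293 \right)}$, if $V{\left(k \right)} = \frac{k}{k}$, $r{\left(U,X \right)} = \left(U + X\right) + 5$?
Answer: $15$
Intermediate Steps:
$r{\left(U,X \right)} = 5 + U + X$
$M{\left(N \right)} = \left(6 + N\right) \left(8 + N\right)$ ($M{\left(N \right)} = \left(5 + N + 3\right) \left(N + 6\right) = \left(8 + N\right) \left(6 + N\right) = \left(6 + N\right) \left(8 + N\right)$)
$V{\left(k \right)} = 1$
$Y{\left(-378 \right)} - V{\left(M{\left(17 \right)} - -293 \right)} = 16 - 1 = 15$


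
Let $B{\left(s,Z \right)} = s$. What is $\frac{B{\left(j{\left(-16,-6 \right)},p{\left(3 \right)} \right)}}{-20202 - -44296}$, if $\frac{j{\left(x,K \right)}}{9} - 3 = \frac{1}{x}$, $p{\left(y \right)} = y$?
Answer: $\frac{423}{385504} \approx 0.0010973$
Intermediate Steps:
$j{\left(x,K \right)} = 27 + \frac{9}{x}$
$\frac{B{\left(j{\left(-16,-6 \right)},p{\left(3 \right)} \right)}}{-20202 - -44296} = \frac{27 + \frac{9}{-16}}{-20202 - -44296} = \frac{27 + 9 \left(- \frac{1}{16}\right)}{-20202 + 44296} = \frac{27 - \frac{9}{16}}{24094} = \frac{423}{16} \cdot \frac{1}{24094} = \frac{423}{385504}$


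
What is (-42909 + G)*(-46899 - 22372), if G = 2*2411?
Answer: 2638324577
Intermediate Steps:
G = 4822
(-42909 + G)*(-46899 - 22372) = (-42909 + 4822)*(-46899 - 22372) = -38087*(-69271) = 2638324577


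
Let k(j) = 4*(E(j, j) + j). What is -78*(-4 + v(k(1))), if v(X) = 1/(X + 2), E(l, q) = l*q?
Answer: 1521/5 ≈ 304.20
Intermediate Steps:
k(j) = 4*j + 4*j² (k(j) = 4*(j*j + j) = 4*(j² + j) = 4*(j + j²) = 4*j + 4*j²)
v(X) = 1/(2 + X)
-78*(-4 + v(k(1))) = -78*(-4 + 1/(2 + 4*1*(1 + 1))) = -78*(-4 + 1/(2 + 4*1*2)) = -78*(-4 + 1/(2 + 8)) = -78*(-4 + 1/10) = -78*(-4 + ⅒) = -78*(-39/10) = 1521/5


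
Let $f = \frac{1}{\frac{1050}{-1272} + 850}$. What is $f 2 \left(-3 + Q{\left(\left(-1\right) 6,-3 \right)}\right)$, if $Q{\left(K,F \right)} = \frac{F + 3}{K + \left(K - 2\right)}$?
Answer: $- \frac{1272}{180025} \approx -0.0070657$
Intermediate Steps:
$Q{\left(K,F \right)} = \frac{3 + F}{-2 + 2 K}$ ($Q{\left(K,F \right)} = \frac{3 + F}{K + \left(-2 + K\right)} = \frac{3 + F}{-2 + 2 K}$)
$f = \frac{212}{180025}$ ($f = \frac{1}{1050 \left(- \frac{1}{1272}\right) + 850} = \frac{1}{- \frac{175}{212} + 850} = \frac{1}{\frac{180025}{212}} = \frac{212}{180025} \approx 0.0011776$)
$f 2 \left(-3 + Q{\left(\left(-1\right) 6,-3 \right)}\right) = \frac{212 \cdot 2 \left(-3 + \frac{3 - 3}{2 \left(-1 - 6\right)}\right)}{180025} = \frac{212 \cdot 2 \left(-3 + \frac{1}{2} \frac{1}{-1 - 6} \cdot 0\right)}{180025} = \frac{212 \cdot 2 \left(-3 + \frac{1}{2} \frac{1}{-7} \cdot 0\right)}{180025} = \frac{212 \cdot 2 \left(-3 + \frac{1}{2} \left(- \frac{1}{7}\right) 0\right)}{180025} = \frac{212 \cdot 2 \left(-3 + 0\right)}{180025} = \frac{212 \cdot 2 \left(-3\right)}{180025} = \frac{212}{180025} \left(-6\right) = - \frac{1272}{180025}$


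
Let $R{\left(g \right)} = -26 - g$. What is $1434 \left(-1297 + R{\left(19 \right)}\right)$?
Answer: $-1924428$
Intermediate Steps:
$1434 \left(-1297 + R{\left(19 \right)}\right) = 1434 \left(-1297 - 45\right) = 1434 \left(-1342\right) = -1924428$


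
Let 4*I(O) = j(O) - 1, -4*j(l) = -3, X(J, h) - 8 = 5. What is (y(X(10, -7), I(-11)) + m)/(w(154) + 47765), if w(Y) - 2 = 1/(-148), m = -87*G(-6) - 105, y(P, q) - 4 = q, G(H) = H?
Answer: 16613/1885204 ≈ 0.0088123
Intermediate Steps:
X(J, h) = 13 (X(J, h) = 8 + 5 = 13)
j(l) = ¾ (j(l) = -¼*(-3) = ¾)
I(O) = -1/16 (I(O) = (¾ - 1)/4 = (¼)*(-¼) = -1/16)
y(P, q) = 4 + q
m = 417 (m = -87*(-6) - 105 = 522 - 105 = 417)
w(Y) = 295/148 (w(Y) = 2 + 1/(-148) = 2 - 1/148 = 295/148)
(y(X(10, -7), I(-11)) + m)/(w(154) + 47765) = ((4 - 1/16) + 417)/(295/148 + 47765) = (63/16 + 417)/(7069515/148) = (6735/16)*(148/7069515) = 16613/1885204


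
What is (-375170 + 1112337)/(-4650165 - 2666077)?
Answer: -737167/7316242 ≈ -0.10076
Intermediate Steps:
(-375170 + 1112337)/(-4650165 - 2666077) = 737167/(-7316242) = 737167*(-1/7316242) = -737167/7316242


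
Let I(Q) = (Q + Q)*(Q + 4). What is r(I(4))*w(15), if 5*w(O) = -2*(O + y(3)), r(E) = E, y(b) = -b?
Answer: -1536/5 ≈ -307.20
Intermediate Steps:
I(Q) = 2*Q*(4 + Q) (I(Q) = (2*Q)*(4 + Q) = 2*Q*(4 + Q))
w(O) = 6/5 - 2*O/5 (w(O) = (-2*(O - 1*3))/5 = (-2*(O - 3))/5 = (-2*(-3 + O))/5 = (6 - 2*O)/5 = 6/5 - 2*O/5)
r(I(4))*w(15) = (2*4*(4 + 4))*(6/5 - ⅖*15) = (2*4*8)*(6/5 - 6) = 64*(-24/5) = -1536/5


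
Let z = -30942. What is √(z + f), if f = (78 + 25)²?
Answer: I*√20333 ≈ 142.59*I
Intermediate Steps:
f = 10609 (f = 103² = 10609)
√(z + f) = √(-30942 + 10609) = √(-20333) = I*√20333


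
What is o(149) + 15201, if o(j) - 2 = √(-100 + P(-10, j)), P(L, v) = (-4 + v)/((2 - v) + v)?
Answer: 15203 + I*√110/2 ≈ 15203.0 + 5.244*I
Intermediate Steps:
P(L, v) = -2 + v/2 (P(L, v) = (-4 + v)/2 = (-4 + v)*(½) = -2 + v/2)
o(j) = 2 + √(-102 + j/2) (o(j) = 2 + √(-100 + (-2 + j/2)) = 2 + √(-102 + j/2))
o(149) + 15201 = (2 + √(-408 + 2*149)/2) + 15201 = (2 + √(-408 + 298)/2) + 15201 = (2 + √(-110)/2) + 15201 = (2 + (I*√110)/2) + 15201 = (2 + I*√110/2) + 15201 = 15203 + I*√110/2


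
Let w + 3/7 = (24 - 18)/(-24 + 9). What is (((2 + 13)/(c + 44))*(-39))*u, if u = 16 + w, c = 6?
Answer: -62127/350 ≈ -177.51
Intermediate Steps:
w = -29/35 (w = -3/7 + (24 - 18)/(-24 + 9) = -3/7 + 6/(-15) = -3/7 + 6*(-1/15) = -3/7 - ⅖ = -29/35 ≈ -0.82857)
u = 531/35 (u = 16 - 29/35 = 531/35 ≈ 15.171)
(((2 + 13)/(c + 44))*(-39))*u = (((2 + 13)/(6 + 44))*(-39))*(531/35) = ((15/50)*(-39))*(531/35) = ((15*(1/50))*(-39))*(531/35) = ((3/10)*(-39))*(531/35) = -117/10*531/35 = -62127/350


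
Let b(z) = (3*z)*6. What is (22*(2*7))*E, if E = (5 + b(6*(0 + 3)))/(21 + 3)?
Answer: 25333/6 ≈ 4222.2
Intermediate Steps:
b(z) = 18*z
E = 329/24 (E = (5 + 18*(6*(0 + 3)))/(21 + 3) = (5 + 18*(6*3))/24 = (5 + 18*18)*(1/24) = (5 + 324)*(1/24) = 329*(1/24) = 329/24 ≈ 13.708)
(22*(2*7))*E = (22*(2*7))*(329/24) = (22*14)*(329/24) = 308*(329/24) = 25333/6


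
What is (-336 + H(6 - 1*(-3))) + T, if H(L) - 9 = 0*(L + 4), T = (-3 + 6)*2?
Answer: -321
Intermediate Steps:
T = 6 (T = 3*2 = 6)
H(L) = 9 (H(L) = 9 + 0*(L + 4) = 9 + 0*(4 + L) = 9 + 0 = 9)
(-336 + H(6 - 1*(-3))) + T = (-336 + 9) + 6 = -327 + 6 = -321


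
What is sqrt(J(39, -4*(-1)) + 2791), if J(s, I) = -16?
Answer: 5*sqrt(111) ≈ 52.678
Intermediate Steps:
sqrt(J(39, -4*(-1)) + 2791) = sqrt(-16 + 2791) = sqrt(2775) = 5*sqrt(111)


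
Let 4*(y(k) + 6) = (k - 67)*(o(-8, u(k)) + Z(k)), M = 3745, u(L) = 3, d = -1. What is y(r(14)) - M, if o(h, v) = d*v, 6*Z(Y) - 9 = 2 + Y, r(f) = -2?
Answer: -29801/8 ≈ -3725.1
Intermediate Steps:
Z(Y) = 11/6 + Y/6 (Z(Y) = 3/2 + (2 + Y)/6 = 3/2 + (1/3 + Y/6) = 11/6 + Y/6)
o(h, v) = -v
y(k) = -6 + (-67 + k)*(-7/6 + k/6)/4 (y(k) = -6 + ((k - 67)*(-1*3 + (11/6 + k/6)))/4 = -6 + ((-67 + k)*(-3 + (11/6 + k/6)))/4 = -6 + ((-67 + k)*(-7/6 + k/6))/4 = -6 + (-67 + k)*(-7/6 + k/6)/4)
y(r(14)) - M = (325/24 - 37/12*(-2) + (1/24)*(-2)**2) - 1*3745 = (325/24 + 37/6 + (1/24)*4) - 3745 = (325/24 + 37/6 + 1/6) - 3745 = 159/8 - 3745 = -29801/8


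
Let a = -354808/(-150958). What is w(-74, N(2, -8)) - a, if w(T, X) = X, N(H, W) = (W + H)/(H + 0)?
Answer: -403841/75479 ≈ -5.3504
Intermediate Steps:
N(H, W) = (H + W)/H
a = 177404/75479 (a = -354808*(-1/150958) = 177404/75479 ≈ 2.3504)
w(-74, N(2, -8)) - a = (2 - 8)/2 - 1*177404/75479 = (½)*(-6) - 177404/75479 = -3 - 177404/75479 = -403841/75479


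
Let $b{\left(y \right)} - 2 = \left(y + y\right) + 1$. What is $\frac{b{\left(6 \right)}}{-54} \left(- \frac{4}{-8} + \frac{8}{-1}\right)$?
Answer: $\frac{25}{12} \approx 2.0833$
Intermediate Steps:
$b{\left(y \right)} = 3 + 2 y$ ($b{\left(y \right)} = 2 + \left(\left(y + y\right) + 1\right) = 2 + \left(2 y + 1\right) = 2 + \left(1 + 2 y\right) = 3 + 2 y$)
$\frac{b{\left(6 \right)}}{-54} \left(- \frac{4}{-8} + \frac{8}{-1}\right) = \frac{3 + 2 \cdot 6}{-54} \left(- \frac{4}{-8} + \frac{8}{-1}\right) = \left(3 + 12\right) \left(- \frac{1}{54}\right) \left(\left(-4\right) \left(- \frac{1}{8}\right) + 8 \left(-1\right)\right) = 15 \left(- \frac{1}{54}\right) \left(\frac{1}{2} - 8\right) = \left(- \frac{5}{18}\right) \left(- \frac{15}{2}\right) = \frac{25}{12}$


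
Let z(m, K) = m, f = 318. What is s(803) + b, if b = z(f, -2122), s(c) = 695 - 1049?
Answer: -36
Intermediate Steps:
s(c) = -354
b = 318
s(803) + b = -354 + 318 = -36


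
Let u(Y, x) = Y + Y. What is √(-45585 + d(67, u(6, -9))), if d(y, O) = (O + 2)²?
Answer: I*√45389 ≈ 213.05*I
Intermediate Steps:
u(Y, x) = 2*Y
d(y, O) = (2 + O)²
√(-45585 + d(67, u(6, -9))) = √(-45585 + (2 + 2*6)²) = √(-45585 + (2 + 12)²) = √(-45585 + 14²) = √(-45585 + 196) = √(-45389) = I*√45389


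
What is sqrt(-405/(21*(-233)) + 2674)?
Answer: sqrt(7113490699)/1631 ≈ 51.712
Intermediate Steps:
sqrt(-405/(21*(-233)) + 2674) = sqrt(-405/(-4893) + 2674) = sqrt(-405*(-1/4893) + 2674) = sqrt(135/1631 + 2674) = sqrt(4361429/1631) = sqrt(7113490699)/1631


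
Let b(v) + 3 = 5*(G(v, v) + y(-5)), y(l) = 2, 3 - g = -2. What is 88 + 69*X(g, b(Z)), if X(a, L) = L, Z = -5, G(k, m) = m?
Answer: -1154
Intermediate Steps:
g = 5 (g = 3 - 1*(-2) = 3 + 2 = 5)
b(v) = 7 + 5*v (b(v) = -3 + 5*(v + 2) = -3 + 5*(2 + v) = -3 + (10 + 5*v) = 7 + 5*v)
88 + 69*X(g, b(Z)) = 88 + 69*(7 + 5*(-5)) = 88 + 69*(7 - 25) = 88 + 69*(-18) = 88 - 1242 = -1154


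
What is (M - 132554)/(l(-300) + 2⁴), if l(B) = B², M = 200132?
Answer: 33789/45008 ≈ 0.75073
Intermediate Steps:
(M - 132554)/(l(-300) + 2⁴) = (200132 - 132554)/((-300)² + 2⁴) = 67578/(90000 + 16) = 67578/90016 = 67578*(1/90016) = 33789/45008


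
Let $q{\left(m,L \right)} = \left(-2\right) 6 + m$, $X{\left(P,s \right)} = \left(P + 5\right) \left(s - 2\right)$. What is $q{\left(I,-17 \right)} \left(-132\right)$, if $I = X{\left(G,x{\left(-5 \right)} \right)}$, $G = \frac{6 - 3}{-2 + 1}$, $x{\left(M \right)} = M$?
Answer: $3432$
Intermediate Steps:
$G = -3$ ($G = \frac{3}{-1} = 3 \left(-1\right) = -3$)
$X{\left(P,s \right)} = \left(-2 + s\right) \left(5 + P\right)$ ($X{\left(P,s \right)} = \left(5 + P\right) \left(-2 + s\right) = \left(-2 + s\right) \left(5 + P\right)$)
$I = -14$ ($I = -10 - -6 + 5 \left(-5\right) - -15 = -10 + 6 - 25 + 15 = -14$)
$q{\left(m,L \right)} = -12 + m$
$q{\left(I,-17 \right)} \left(-132\right) = \left(-12 - 14\right) \left(-132\right) = \left(-26\right) \left(-132\right) = 3432$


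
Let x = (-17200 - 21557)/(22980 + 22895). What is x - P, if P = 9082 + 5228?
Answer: -656510007/45875 ≈ -14311.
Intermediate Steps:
x = -38757/45875 ≈ -0.84484
P = 14310
x - P = -38757/45875 - 1*14310 = -38757/45875 - 14310 = -656510007/45875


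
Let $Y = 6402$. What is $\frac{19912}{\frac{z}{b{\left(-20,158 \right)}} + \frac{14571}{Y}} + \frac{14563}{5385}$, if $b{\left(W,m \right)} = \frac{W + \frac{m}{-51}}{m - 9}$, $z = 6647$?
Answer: $\frac{108342071846399}{48367979602005} \approx 2.24$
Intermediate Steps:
$b{\left(W,m \right)} = \frac{W - \frac{m}{51}}{-9 + m}$ ($b{\left(W,m \right)} = \frac{W + m \left(- \frac{1}{51}\right)}{-9 + m} = \frac{W - \frac{m}{51}}{-9 + m}$)
$\frac{19912}{\frac{z}{b{\left(-20,158 \right)}} + \frac{14571}{Y}} + \frac{14563}{5385} = \frac{19912}{\frac{6647}{\frac{1}{-9 + 158} \left(-20 - \frac{158}{51}\right)} + \frac{14571}{6402}} + \frac{14563}{5385} = \frac{19912}{\frac{6647}{\frac{1}{149} \left(-20 - \frac{158}{51}\right)} + 14571 \cdot \frac{1}{6402}} + 14563 \cdot \frac{1}{5385} = \frac{19912}{\frac{6647}{\frac{1}{149} \left(- \frac{1178}{51}\right)} + \frac{4857}{2134}} + \frac{14563}{5385} = \frac{19912}{\frac{6647}{- \frac{1178}{7599}} + \frac{4857}{2134}} + \frac{14563}{5385} = \frac{19912}{6647 \left(- \frac{7599}{1178}\right) + \frac{4857}{2134}} + \frac{14563}{5385} = \frac{19912}{- \frac{50510553}{1178} + \frac{4857}{2134}} + \frac{14563}{5385} = \frac{19912}{- \frac{26945949639}{628463}} + \frac{14563}{5385} = 19912 \left(- \frac{628463}{26945949639}\right) + \frac{14563}{5385} = - \frac{12513955256}{26945949639} + \frac{14563}{5385} = \frac{108342071846399}{48367979602005}$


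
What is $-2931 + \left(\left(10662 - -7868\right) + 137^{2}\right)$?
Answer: $34368$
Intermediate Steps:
$-2931 + \left(\left(10662 - -7868\right) + 137^{2}\right) = -2931 + \left(\left(10662 + 7868\right) + 18769\right) = -2931 + \left(18530 + 18769\right) = -2931 + 37299 = 34368$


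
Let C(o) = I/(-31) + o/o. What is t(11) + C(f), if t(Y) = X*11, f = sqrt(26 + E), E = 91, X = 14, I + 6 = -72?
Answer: 4883/31 ≈ 157.52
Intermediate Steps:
I = -78 (I = -6 - 72 = -78)
f = 3*sqrt(13) (f = sqrt(26 + 91) = sqrt(117) = 3*sqrt(13) ≈ 10.817)
C(o) = 109/31 (C(o) = -78/(-31) + o/o = -78*(-1/31) + 1 = 78/31 + 1 = 109/31)
t(Y) = 154 (t(Y) = 14*11 = 154)
t(11) + C(f) = 154 + 109/31 = 4883/31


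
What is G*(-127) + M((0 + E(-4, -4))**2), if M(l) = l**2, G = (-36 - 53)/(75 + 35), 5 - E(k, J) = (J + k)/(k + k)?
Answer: 39463/110 ≈ 358.75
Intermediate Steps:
E(k, J) = 5 - (J + k)/(2*k) (E(k, J) = 5 - (J + k)/(k + k) = 5 - (J + k)/(2*k))
G = -89/110 ≈ -0.80909
G*(-127) + M((0 + E(-4, -4))**2) = -89/110*(-127) + ((0 + (1/2)*(-1*(-4) + 9*(-4))/(-4))**2)**2 = 11303/110 + ((0 + (1/2)*(-1/4)*(4 - 36))**2)**2 = 11303/110 + ((0 + (1/2)*(-1/4)*(-32))**2)**2 = 11303/110 + ((0 + 4)**2)**2 = 11303/110 + (4**2)**2 = 11303/110 + 16**2 = 11303/110 + 256 = 39463/110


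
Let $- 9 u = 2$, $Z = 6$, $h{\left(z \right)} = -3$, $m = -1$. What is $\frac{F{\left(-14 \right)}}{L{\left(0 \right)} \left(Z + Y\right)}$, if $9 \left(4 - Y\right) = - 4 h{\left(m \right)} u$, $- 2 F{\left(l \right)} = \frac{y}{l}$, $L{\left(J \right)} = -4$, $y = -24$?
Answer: $\frac{81}{3892} \approx 0.020812$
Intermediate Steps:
$u = - \frac{2}{9}$ ($u = \left(- \frac{1}{9}\right) 2 = - \frac{2}{9} \approx -0.22222$)
$F{\left(l \right)} = \frac{12}{l}$ ($F{\left(l \right)} = - \frac{\left(-24\right) \frac{1}{l}}{2} = \frac{12}{l}$)
$Y = \frac{116}{27}$ ($Y = 4 - \frac{\left(-4\right) \left(-3\right) \left(- \frac{2}{9}\right)}{9} = 4 - \frac{12 \left(- \frac{2}{9}\right)}{9} = 4 - - \frac{8}{27} = 4 + \frac{8}{27} = \frac{116}{27} \approx 4.2963$)
$\frac{F{\left(-14 \right)}}{L{\left(0 \right)} \left(Z + Y\right)} = \frac{12 \frac{1}{-14}}{\left(-4\right) \left(6 + \frac{116}{27}\right)} = \frac{12 \left(- \frac{1}{14}\right)}{\left(-4\right) \frac{278}{27}} = - \frac{6}{7 \left(- \frac{1112}{27}\right)} = \left(- \frac{6}{7}\right) \left(- \frac{27}{1112}\right) = \frac{81}{3892}$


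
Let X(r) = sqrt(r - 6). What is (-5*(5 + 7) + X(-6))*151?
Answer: -9060 + 302*I*sqrt(3) ≈ -9060.0 + 523.08*I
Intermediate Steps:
X(r) = sqrt(-6 + r)
(-5*(5 + 7) + X(-6))*151 = (-5*(5 + 7) + sqrt(-6 - 6))*151 = (-5*12 + sqrt(-12))*151 = (-60 + 2*I*sqrt(3))*151 = -9060 + 302*I*sqrt(3)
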